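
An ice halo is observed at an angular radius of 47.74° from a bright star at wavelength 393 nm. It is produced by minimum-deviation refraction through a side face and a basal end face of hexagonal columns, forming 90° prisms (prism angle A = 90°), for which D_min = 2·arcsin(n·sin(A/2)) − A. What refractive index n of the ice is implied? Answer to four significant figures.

1.319

Rearranging: n = sin((D_min + A)/2) / sin(A/2).
(D_min + A)/2 = (47.74° + 90°)/2 = 68.870°.
n = sin 68.870° / sin 45° = 0.9328 / 0.7071 = 1.3191.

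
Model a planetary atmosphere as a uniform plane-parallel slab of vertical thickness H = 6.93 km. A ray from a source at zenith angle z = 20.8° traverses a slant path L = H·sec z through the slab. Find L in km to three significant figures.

7.41 km

sec z = 1/cos 20.8° = 1.0697.
L = 6.93 × 1.0697 = 7.413 km.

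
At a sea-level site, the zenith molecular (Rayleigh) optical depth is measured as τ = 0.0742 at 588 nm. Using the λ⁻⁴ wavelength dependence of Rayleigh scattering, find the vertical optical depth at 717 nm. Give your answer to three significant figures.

0.0336

τ(717 nm) = τ(588 nm) × (588/717)⁴ = 0.0742 × (0.8201)⁴ = 0.0742 × 0.4523 = 0.0336.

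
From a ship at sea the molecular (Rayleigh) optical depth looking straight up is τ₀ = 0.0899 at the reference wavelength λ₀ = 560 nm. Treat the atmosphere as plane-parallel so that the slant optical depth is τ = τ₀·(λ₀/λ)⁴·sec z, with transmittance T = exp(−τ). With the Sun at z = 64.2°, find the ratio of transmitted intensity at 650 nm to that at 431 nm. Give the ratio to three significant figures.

Airmass: sec 64.2° = 2.2976.
τ(650 nm) = 0.0899 × (560/650)⁴ × 2.2976 = 0.0899 × 0.5509 × 2.2976 = 0.1138.
τ(431 nm) = 0.0899 × (560/431)⁴ × 2.2976 = 0.0899 × 2.8500 × 2.2976 = 0.5887.
T(650)/T(431) = exp(τ_B − τ_A) = exp(0.4749) = 1.6078.

1.61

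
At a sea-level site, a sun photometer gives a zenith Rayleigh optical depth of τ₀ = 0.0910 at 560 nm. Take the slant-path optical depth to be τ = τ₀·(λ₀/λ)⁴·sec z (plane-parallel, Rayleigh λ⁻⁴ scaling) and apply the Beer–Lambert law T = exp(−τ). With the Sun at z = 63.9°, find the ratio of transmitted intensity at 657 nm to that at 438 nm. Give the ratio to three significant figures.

Airmass: sec 63.9° = 2.2730.
τ(657 nm) = 0.0910 × (560/657)⁴ × 2.2730 = 0.0910 × 0.5278 × 2.2730 = 0.1092.
τ(438 nm) = 0.0910 × (560/438)⁴ × 2.2730 = 0.0910 × 2.6721 × 2.2730 = 0.5527.
T(657)/T(438) = exp(τ_B − τ_A) = exp(0.4435) = 1.5582.

1.56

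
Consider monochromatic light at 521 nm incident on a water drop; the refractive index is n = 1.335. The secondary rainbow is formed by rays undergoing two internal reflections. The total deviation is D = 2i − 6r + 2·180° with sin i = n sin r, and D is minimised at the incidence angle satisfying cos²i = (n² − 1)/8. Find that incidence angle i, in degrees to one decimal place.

cos²i = (1.335² − 1)/8 = (1.78222 − 1)/8 = 0.09778.
cos i = 0.31269, so i = 71.778°.

71.8°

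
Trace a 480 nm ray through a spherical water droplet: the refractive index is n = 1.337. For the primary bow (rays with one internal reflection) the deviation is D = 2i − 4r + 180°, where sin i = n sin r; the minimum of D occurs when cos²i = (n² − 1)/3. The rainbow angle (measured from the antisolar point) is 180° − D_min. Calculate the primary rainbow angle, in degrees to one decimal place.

cos²i = (1.78757 − 1)/3 = 0.26252; i = arccos(0.51237) = 59.178°.
sin r = sin 59.178°/1.337 = 0.64231; r = 39.964°.
D_min = 2·59.178° − 4·39.964° + 180° = 138.500°.
Rainbow angle = 180° − D_min = 41.500°.

41.5°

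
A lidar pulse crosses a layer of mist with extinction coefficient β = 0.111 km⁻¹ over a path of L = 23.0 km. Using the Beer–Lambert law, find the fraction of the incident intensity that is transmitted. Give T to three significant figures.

τ = β·L = 0.111 × 23.0 = 2.5530.
T = exp(−2.5530) = 0.0778.

0.0778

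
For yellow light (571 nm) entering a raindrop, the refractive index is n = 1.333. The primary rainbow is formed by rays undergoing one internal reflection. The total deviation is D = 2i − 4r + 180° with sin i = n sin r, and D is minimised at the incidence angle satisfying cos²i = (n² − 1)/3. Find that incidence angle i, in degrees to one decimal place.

cos²i = (1.333² − 1)/3 = (1.77689 − 1)/3 = 0.25896.
cos i = 0.50888, so i = 59.410°.

59.4°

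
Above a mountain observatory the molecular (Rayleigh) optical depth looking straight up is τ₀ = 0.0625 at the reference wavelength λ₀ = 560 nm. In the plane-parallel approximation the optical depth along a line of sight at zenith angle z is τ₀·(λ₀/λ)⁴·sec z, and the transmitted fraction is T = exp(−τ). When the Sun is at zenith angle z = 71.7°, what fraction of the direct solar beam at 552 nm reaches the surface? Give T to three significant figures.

sec 71.7° = 3.1848.
τ = 0.0625 × (560/552)⁴ × 3.1848 = 0.0625 × 1.0592 × 3.1848 = 0.2108.
T = exp(−0.2108) = 0.8099.

0.810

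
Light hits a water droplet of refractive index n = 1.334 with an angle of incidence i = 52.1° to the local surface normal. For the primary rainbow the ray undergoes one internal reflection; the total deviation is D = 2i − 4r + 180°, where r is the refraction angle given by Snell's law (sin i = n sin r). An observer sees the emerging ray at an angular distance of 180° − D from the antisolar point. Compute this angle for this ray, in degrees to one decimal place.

sin r = sin 52.1° / 1.334 = 0.7891/1.334 = 0.5915; r = 36.26°.
D = 2·52.1° − 4·36.26° + 180° = 104.20° − 145.06° + 180° = 139.14°.
Angle from antisolar point = 180° − D = 40.86°.

40.9°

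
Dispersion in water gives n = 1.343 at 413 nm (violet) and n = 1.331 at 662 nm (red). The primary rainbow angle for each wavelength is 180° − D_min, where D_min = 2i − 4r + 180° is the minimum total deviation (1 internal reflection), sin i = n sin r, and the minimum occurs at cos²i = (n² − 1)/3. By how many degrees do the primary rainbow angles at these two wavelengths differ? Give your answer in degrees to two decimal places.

1.72°

At 413 nm (n = 1.343): cos²i = 0.26788 → i = 58.830°, r = 39.577°, D_min = 139.354°, rainbow angle = 40.646°.
At 662 nm (n = 1.331): cos²i = 0.25719 → i = 59.527°, r = 40.356°, D_min = 137.630°, rainbow angle = 42.370°.
Angular width = |40.646° − 42.370°| = 1.724°.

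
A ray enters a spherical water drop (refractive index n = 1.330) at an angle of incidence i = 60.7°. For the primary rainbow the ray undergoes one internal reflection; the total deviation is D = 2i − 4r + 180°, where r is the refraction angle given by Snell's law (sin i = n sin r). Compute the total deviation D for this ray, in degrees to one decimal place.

sin r = sin 60.7° / 1.330 = 0.8721/1.330 = 0.6557; r = 40.97°.
D = 2·60.7° − 4·40.97° + 180° = 121.40° − 163.89° + 180° = 137.51°.

137.5°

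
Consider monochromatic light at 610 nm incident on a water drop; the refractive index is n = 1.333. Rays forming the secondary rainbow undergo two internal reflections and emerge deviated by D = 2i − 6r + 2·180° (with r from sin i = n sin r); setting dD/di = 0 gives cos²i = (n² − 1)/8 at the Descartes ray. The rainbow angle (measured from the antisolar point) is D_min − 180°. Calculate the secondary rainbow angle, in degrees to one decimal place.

50.9°

cos²i = (1.77689 − 1)/8 = 0.09711; i = arccos(0.31163) = 71.843°.
sin r = sin 71.843°/1.333 = 0.71283; r = 45.466°.
D_min = 2·71.843° − 6·45.466° + 360° = 230.891°.
Rainbow angle = D_min − 180° = 50.891°.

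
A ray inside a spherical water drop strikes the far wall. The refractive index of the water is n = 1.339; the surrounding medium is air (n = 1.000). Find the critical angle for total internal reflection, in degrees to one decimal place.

48.3°

sin θ_c = n_air / n = 1.000 / 1.339 = 0.7468.
θ_c = arcsin(0.7468) = 48.32°.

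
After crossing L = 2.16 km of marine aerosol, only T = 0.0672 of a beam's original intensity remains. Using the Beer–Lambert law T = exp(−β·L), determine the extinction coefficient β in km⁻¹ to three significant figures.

Beer–Lambert: T = exp(−βL) ⇒ β = −ln(T)/L = −ln(0.0672)/2.16 = 2.7001/2.16 = 1.25 km⁻¹.

1.25 km⁻¹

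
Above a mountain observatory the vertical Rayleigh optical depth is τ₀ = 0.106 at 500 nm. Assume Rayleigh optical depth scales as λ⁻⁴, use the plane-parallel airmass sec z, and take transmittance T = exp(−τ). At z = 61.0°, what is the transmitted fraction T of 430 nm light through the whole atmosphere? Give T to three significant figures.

sec 61.0° = 2.0627.
τ = 0.106 × (500/430)⁴ × 2.0627 = 0.106 × 1.8281 × 2.0627 = 0.3997.
T = exp(−0.3997) = 0.6705.

0.671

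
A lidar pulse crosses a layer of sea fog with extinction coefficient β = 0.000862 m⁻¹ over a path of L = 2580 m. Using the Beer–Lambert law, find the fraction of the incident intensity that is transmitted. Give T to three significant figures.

0.108

τ = β·L = 0.000862 × 2580 = 2.2240.
T = exp(−2.2240) = 0.1082.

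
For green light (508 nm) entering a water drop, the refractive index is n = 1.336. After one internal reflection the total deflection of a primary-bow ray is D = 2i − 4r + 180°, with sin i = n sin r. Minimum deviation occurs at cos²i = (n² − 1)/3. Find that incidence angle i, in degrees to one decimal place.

59.2°

cos²i = (1.336² − 1)/3 = (1.78490 − 1)/3 = 0.26163.
cos i = 0.51150, so i = 59.236°.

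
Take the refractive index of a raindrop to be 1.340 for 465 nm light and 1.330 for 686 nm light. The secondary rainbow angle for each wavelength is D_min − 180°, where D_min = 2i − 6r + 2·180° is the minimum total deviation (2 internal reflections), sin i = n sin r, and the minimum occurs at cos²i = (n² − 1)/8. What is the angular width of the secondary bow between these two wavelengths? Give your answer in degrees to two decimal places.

At 465 nm (n = 1.340): cos²i = 0.09945 → i = 71.618°, r = 45.088°, D_min = 232.709°, rainbow angle = 52.709°.
At 686 nm (n = 1.330): cos²i = 0.09611 → i = 71.940°, r = 45.630°, D_min = 230.101°, rainbow angle = 50.101°.
Angular width = |52.709° − 50.101°| = 2.608°.

2.61°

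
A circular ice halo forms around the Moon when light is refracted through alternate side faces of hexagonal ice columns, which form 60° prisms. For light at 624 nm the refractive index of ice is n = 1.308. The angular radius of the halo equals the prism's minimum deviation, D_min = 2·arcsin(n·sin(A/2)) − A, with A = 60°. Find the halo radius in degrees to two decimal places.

21.69°

n·sin(A/2) = 1.308 × sin 30° = 1.308 × 0.5000 = 0.6540.
D_min = 2·arcsin(0.6540) − 60° = 2 × 40.844° − 60° = 21.688°.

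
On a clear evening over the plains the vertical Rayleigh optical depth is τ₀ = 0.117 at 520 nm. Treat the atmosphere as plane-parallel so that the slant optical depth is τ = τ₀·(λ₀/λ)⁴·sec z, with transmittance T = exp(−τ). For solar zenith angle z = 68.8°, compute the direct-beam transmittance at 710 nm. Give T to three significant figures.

0.911

sec 68.8° = 2.7653.
τ = 0.117 × (520/710)⁴ × 2.7653 = 0.117 × 0.2877 × 2.7653 = 0.0931.
T = exp(−0.0931) = 0.9111.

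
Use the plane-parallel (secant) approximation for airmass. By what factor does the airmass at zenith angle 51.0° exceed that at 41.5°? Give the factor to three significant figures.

1.19

X(51.0°)/X(41.5°) = sec 51.0° / sec 41.5° = cos 41.5° / cos 51.0° = 0.7490/0.6293 = 1.1901.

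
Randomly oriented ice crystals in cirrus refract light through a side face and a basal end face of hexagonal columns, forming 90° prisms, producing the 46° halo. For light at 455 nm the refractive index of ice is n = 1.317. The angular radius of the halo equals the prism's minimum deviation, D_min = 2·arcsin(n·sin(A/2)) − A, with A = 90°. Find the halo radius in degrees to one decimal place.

n·sin(A/2) = 1.317 × sin 45° = 1.317 × 0.7071 = 0.9313.
D_min = 2·arcsin(0.9313) − 90° = 2 × 68.632° − 90° = 47.264°.

47.3°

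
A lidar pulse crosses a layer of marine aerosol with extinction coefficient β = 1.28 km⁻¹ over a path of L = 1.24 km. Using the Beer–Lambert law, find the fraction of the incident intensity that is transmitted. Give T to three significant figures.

0.204

τ = β·L = 1.28 × 1.24 = 1.5872.
T = exp(−1.5872) = 0.2045.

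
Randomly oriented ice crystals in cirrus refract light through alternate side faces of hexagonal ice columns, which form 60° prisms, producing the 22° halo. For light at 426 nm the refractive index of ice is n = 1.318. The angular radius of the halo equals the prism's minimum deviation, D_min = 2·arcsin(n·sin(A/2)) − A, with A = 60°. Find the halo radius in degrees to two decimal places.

22.45°

n·sin(A/2) = 1.318 × sin 30° = 1.318 × 0.5000 = 0.6590.
D_min = 2·arcsin(0.6590) − 60° = 2 × 41.224° − 60° = 22.447°.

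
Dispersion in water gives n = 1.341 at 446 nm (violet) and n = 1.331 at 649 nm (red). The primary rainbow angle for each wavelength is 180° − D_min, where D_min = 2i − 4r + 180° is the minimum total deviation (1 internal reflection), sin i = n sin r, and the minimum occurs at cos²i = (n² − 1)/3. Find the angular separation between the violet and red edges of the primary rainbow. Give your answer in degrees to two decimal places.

1.44°

At 446 nm (n = 1.341): cos²i = 0.26609 → i = 58.946°, r = 39.705°, D_min = 139.071°, rainbow angle = 40.929°.
At 649 nm (n = 1.331): cos²i = 0.25719 → i = 59.527°, r = 40.356°, D_min = 137.630°, rainbow angle = 42.370°.
Angular width = |40.929° − 42.370°| = 1.441°.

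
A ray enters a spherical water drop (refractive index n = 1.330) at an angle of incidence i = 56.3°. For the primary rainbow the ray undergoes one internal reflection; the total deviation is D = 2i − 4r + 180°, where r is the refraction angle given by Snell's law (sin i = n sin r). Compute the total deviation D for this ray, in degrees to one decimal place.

137.7°

sin r = sin 56.3° / 1.330 = 0.8320/1.330 = 0.6255; r = 38.72°.
D = 2·56.3° − 4·38.72° + 180° = 112.60° − 154.88° + 180° = 137.72°.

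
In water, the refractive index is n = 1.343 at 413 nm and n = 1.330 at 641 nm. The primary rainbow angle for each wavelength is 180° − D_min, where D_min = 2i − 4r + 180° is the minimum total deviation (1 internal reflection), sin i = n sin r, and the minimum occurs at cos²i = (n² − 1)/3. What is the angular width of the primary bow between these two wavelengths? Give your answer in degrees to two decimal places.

1.87°

At 413 nm (n = 1.343): cos²i = 0.26788 → i = 58.830°, r = 39.577°, D_min = 139.354°, rainbow angle = 40.646°.
At 641 nm (n = 1.330): cos²i = 0.25630 → i = 59.585°, r = 40.422°, D_min = 137.484°, rainbow angle = 42.516°.
Angular width = |40.646° − 42.516°| = 1.871°.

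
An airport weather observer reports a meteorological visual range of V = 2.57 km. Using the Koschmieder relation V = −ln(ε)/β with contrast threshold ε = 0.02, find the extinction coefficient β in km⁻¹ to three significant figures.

1.52 km⁻¹

β = −ln(0.02) / V = 3.912 / 2.57 = 1.5222 km⁻¹.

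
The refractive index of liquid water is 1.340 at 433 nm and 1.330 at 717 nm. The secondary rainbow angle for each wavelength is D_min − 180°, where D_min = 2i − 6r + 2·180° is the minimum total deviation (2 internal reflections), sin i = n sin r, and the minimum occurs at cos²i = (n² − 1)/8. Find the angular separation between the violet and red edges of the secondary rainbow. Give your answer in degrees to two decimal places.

2.61°

At 433 nm (n = 1.340): cos²i = 0.09945 → i = 71.618°, r = 45.088°, D_min = 232.709°, rainbow angle = 52.709°.
At 717 nm (n = 1.330): cos²i = 0.09611 → i = 71.940°, r = 45.630°, D_min = 230.101°, rainbow angle = 50.101°.
Angular width = |52.709° − 50.101°| = 2.608°.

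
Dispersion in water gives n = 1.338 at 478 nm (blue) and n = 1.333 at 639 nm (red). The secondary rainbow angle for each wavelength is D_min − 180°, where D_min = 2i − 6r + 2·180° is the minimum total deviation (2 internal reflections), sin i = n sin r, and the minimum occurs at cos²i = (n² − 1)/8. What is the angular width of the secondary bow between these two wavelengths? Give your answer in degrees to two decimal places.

1.30°

At 478 nm (n = 1.338): cos²i = 0.09878 → i = 71.682°, r = 45.195°, D_min = 232.193°, rainbow angle = 52.193°.
At 639 nm (n = 1.333): cos²i = 0.09711 → i = 71.843°, r = 45.466°, D_min = 230.891°, rainbow angle = 50.891°.
Angular width = |52.193° − 50.891°| = 1.302°.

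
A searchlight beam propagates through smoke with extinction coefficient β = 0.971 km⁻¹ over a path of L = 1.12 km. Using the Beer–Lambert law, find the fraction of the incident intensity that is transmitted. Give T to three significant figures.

0.337

τ = β·L = 0.971 × 1.12 = 1.0875.
T = exp(−1.0875) = 0.3371.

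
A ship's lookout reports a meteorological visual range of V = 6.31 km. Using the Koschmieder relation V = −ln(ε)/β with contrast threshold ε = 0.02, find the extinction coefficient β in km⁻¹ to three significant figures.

0.620 km⁻¹

β = −ln(0.02) / V = 3.912 / 6.31 = 0.6200 km⁻¹.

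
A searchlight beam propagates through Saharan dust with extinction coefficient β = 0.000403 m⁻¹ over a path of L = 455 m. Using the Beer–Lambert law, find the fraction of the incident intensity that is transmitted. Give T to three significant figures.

0.832

τ = β·L = 0.000403 × 455 = 0.1834.
T = exp(−0.1834) = 0.8325.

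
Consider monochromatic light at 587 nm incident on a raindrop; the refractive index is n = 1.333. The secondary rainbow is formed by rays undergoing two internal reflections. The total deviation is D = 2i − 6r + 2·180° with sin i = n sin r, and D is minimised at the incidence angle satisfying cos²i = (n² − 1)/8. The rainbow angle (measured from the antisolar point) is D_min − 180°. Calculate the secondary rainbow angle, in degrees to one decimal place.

cos²i = (1.77689 − 1)/8 = 0.09711; i = arccos(0.31163) = 71.843°.
sin r = sin 71.843°/1.333 = 0.71283; r = 45.466°.
D_min = 2·71.843° − 6·45.466° + 360° = 230.891°.
Rainbow angle = D_min − 180° = 50.891°.

50.9°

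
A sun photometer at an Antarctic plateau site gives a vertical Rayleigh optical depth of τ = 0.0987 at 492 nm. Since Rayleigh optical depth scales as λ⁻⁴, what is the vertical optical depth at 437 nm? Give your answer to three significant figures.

0.159

τ(437 nm) = τ(492 nm) × (492/437)⁴ = 0.0987 × (1.1259)⁴ = 0.0987 × 1.6067 = 0.1586.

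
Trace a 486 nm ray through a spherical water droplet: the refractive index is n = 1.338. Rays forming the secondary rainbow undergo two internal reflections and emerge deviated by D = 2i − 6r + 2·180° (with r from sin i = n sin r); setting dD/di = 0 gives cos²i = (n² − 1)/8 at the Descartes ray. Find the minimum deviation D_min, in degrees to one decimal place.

cos²i = (1.79024 − 1)/8 = 0.09878; i = arccos(0.31429) = 71.682°.
sin r = sin 71.682°/1.338 = 0.70951; r = 45.195°.
D_min = 2·71.682° − 6·45.195° + 360° = 232.193°.

232.2°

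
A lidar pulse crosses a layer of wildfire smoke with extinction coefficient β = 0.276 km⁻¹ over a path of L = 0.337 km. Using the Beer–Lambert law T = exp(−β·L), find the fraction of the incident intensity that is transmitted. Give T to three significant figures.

0.911

τ = β·L = 0.276 × 0.337 = 0.0930.
T = exp(−0.0930) = 0.9112.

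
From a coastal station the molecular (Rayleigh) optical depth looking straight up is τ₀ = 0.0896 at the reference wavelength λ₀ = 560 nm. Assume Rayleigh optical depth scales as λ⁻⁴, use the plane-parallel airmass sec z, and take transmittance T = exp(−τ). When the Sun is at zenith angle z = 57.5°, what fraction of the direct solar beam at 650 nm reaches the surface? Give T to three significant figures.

0.912

sec 57.5° = 1.8612.
τ = 0.0896 × (560/650)⁴ × 1.8612 = 0.0896 × 0.5509 × 1.8612 = 0.0919.
T = exp(−0.0919) = 0.9122.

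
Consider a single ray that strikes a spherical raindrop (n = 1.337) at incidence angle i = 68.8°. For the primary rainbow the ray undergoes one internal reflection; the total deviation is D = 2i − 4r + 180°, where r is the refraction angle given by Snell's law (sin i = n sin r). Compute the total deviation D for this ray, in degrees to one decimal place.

sin r = sin 68.8° / 1.337 = 0.9323/1.337 = 0.6973; r = 44.21°.
D = 2·68.8° − 4·44.21° + 180° = 137.60° − 176.85° + 180° = 140.75°.

140.7°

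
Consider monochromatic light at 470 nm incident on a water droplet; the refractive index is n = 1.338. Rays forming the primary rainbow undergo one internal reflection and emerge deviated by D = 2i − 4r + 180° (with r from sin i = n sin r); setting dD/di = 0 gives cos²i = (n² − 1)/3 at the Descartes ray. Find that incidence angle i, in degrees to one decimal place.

cos²i = (1.338² − 1)/3 = (1.79024 − 1)/3 = 0.26341.
cos i = 0.51324, so i = 59.120°.

59.1°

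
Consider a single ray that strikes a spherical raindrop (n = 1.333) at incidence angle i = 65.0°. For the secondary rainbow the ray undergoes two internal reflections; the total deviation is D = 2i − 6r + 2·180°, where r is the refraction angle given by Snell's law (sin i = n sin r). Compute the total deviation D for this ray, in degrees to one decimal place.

233.0°

sin r = sin 65.0° / 1.333 = 0.9063/1.333 = 0.6799; r = 42.84°.
D = 2·65.0° − 6·42.84° + 2·180° = 130.00° − 257.02° + 360° = 232.98°.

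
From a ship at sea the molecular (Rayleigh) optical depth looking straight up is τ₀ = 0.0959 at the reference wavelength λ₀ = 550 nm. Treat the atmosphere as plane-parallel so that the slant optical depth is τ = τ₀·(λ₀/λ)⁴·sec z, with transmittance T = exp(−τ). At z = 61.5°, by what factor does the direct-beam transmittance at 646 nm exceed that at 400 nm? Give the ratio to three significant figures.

Airmass: sec 61.5° = 2.0957.
τ(646 nm) = 0.0959 × (550/646)⁴ × 2.0957 = 0.0959 × 0.5254 × 2.0957 = 0.1056.
τ(400 nm) = 0.0959 × (550/400)⁴ × 2.0957 = 0.0959 × 3.5745 × 2.0957 = 0.7184.
T(646)/T(400) = exp(τ_B − τ_A) = exp(0.6128) = 1.8456.

1.85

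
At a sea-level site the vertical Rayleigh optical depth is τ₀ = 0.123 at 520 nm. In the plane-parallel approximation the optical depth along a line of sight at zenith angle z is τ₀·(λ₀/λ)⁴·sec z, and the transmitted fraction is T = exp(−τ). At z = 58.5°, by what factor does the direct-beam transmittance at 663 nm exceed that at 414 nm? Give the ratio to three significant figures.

1.64

Airmass: sec 58.5° = 1.9139.
τ(663 nm) = 0.123 × (520/663)⁴ × 1.9139 = 0.123 × 0.3784 × 1.9139 = 0.0891.
τ(414 nm) = 0.123 × (520/414)⁴ × 1.9139 = 0.123 × 2.4889 × 1.9139 = 0.5859.
T(663)/T(414) = exp(τ_B − τ_A) = exp(0.4968) = 1.6435.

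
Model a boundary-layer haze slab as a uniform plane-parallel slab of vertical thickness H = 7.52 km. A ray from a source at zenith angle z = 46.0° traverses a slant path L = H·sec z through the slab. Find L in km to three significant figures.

sec z = 1/cos 46.0° = 1.4396.
L = 7.52 × 1.4396 = 10.825 km.

10.8 km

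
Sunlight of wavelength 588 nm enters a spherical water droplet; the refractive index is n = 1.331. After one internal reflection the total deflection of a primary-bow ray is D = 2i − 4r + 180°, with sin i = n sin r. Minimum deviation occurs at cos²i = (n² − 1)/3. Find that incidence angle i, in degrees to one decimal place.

59.5°

cos²i = (1.331² − 1)/3 = (1.77156 − 1)/3 = 0.25719.
cos i = 0.50714, so i = 59.527°.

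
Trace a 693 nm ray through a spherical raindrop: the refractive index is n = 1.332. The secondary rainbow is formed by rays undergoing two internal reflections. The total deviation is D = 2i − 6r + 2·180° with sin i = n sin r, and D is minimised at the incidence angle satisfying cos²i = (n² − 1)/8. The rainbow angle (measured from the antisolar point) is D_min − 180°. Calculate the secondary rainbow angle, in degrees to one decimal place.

cos²i = (1.77422 − 1)/8 = 0.09678; i = arccos(0.31109) = 71.875°.
sin r = sin 71.875°/1.332 = 0.71350; r = 45.520°.
D_min = 2·71.875° − 6·45.520° + 360° = 230.628°.
Rainbow angle = D_min − 180° = 50.628°.

50.6°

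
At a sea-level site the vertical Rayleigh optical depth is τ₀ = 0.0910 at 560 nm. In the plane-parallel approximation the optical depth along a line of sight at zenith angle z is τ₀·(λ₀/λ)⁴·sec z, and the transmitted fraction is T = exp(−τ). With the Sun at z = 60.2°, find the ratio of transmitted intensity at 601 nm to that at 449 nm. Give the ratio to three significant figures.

Airmass: sec 60.2° = 2.0122.
τ(601 nm) = 0.0910 × (560/601)⁴ × 2.0122 = 0.0910 × 0.7538 × 2.0122 = 0.1380.
τ(449 nm) = 0.0910 × (560/449)⁴ × 2.0122 = 0.0910 × 2.4197 × 2.0122 = 0.4431.
T(601)/T(449) = exp(τ_B − τ_A) = exp(0.3050) = 1.3567.

1.36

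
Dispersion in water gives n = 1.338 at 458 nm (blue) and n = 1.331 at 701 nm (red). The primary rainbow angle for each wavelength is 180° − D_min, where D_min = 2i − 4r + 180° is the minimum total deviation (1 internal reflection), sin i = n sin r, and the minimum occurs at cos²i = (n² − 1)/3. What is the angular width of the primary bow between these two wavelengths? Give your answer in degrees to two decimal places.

1.01°

At 458 nm (n = 1.338): cos²i = 0.26341 → i = 59.120°, r = 39.899°, D_min = 138.643°, rainbow angle = 41.357°.
At 701 nm (n = 1.331): cos²i = 0.25719 → i = 59.527°, r = 40.356°, D_min = 137.630°, rainbow angle = 42.370°.
Angular width = |41.357° − 42.370°| = 1.013°.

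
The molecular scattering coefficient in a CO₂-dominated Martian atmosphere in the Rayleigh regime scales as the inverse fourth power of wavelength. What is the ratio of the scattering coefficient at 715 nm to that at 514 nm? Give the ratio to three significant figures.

0.267

Rayleigh scattering ∝ λ⁻⁴, so the ratio of coefficients is the inverse fourth power of the wavelength ratio.
σ(715)/σ(514) = (514/715)⁴ = (0.7189)⁴ = 0.2671.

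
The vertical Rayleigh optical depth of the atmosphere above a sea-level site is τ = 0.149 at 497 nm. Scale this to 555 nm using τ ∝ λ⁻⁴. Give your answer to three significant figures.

0.0958

τ(555 nm) = τ(497 nm) × (497/555)⁴ = 0.149 × (0.8955)⁴ = 0.149 × 0.6431 = 0.0958.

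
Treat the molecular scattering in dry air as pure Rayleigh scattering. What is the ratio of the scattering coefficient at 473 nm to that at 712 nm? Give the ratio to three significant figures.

5.13

Rayleigh scattering ∝ λ⁻⁴, so the ratio of coefficients is the inverse fourth power of the wavelength ratio.
σ(473)/σ(712) = (712/473)⁴ = (1.5053)⁴ = 5.134.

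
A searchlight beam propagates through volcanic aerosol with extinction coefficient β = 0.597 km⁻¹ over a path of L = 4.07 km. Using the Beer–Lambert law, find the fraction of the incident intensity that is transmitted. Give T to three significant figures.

0.0881

τ = β·L = 0.597 × 4.07 = 2.4298.
T = exp(−2.4298) = 0.0881.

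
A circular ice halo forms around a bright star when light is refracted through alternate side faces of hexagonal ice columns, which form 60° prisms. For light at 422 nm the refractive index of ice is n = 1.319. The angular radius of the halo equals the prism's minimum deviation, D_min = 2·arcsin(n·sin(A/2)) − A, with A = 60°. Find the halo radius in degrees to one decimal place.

22.5°

n·sin(A/2) = 1.319 × sin 30° = 1.319 × 0.5000 = 0.6595.
D_min = 2·arcsin(0.6595) − 60° = 2 × 41.262° − 60° = 22.524°.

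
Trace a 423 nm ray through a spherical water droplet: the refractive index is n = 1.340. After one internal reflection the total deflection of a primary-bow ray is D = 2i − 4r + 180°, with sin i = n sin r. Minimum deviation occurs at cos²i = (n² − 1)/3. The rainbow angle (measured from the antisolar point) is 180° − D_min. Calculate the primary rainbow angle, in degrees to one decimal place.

41.1°

cos²i = (1.79560 − 1)/3 = 0.26520; i = arccos(0.51498) = 59.004°.
sin r = sin 59.004°/1.340 = 0.63971; r = 39.770°.
D_min = 2·59.004° − 4·39.770° + 180° = 138.929°.
Rainbow angle = 180° − D_min = 41.071°.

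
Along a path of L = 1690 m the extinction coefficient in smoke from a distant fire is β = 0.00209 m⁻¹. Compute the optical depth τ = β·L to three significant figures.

3.53

τ = β·L = 0.00209 × 1690 = 3.5321.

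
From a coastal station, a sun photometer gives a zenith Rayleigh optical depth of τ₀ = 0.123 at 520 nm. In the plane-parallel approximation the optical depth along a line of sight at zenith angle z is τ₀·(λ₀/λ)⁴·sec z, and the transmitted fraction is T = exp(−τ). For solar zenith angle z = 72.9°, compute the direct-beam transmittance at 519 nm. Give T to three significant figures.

sec 72.9° = 3.4009.
τ = 0.123 × (520/519)⁴ × 3.4009 = 0.123 × 1.0077 × 3.4009 = 0.4215.
T = exp(−0.4215) = 0.6560.

0.656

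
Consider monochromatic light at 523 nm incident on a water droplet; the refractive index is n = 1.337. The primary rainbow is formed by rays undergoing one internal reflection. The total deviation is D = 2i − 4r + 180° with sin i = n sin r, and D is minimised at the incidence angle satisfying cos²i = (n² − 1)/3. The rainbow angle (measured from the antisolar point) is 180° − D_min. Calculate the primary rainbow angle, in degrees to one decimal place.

cos²i = (1.78757 − 1)/3 = 0.26252; i = arccos(0.51237) = 59.178°.
sin r = sin 59.178°/1.337 = 0.64231; r = 39.964°.
D_min = 2·59.178° − 4·39.964° + 180° = 138.500°.
Rainbow angle = 180° − D_min = 41.500°.

41.5°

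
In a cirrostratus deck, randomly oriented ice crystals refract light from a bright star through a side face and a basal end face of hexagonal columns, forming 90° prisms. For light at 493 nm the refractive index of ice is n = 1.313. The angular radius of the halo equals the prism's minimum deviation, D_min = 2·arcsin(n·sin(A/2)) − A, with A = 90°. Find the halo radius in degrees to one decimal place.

46.4°

n·sin(A/2) = 1.313 × sin 45° = 1.313 × 0.7071 = 0.9284.
D_min = 2·arcsin(0.9284) − 90° = 2 × 68.192° − 90° = 46.383°.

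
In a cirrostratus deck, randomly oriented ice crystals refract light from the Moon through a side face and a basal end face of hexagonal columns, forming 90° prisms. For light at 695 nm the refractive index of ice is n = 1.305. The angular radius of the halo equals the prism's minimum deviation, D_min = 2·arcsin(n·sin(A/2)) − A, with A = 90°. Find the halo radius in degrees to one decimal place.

44.7°

n·sin(A/2) = 1.305 × sin 45° = 1.305 × 0.7071 = 0.9228.
D_min = 2·arcsin(0.9228) − 90° = 2 × 67.335° − 90° = 44.670°.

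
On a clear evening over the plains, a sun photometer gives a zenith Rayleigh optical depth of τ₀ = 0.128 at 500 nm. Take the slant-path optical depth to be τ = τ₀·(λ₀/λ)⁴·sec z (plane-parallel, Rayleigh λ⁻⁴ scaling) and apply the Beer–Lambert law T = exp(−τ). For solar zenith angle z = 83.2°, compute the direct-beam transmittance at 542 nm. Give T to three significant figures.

0.457

sec 83.2° = 8.4457.
τ = 0.128 × (500/542)⁴ × 8.4457 = 0.128 × 0.7242 × 8.4457 = 0.7829.
T = exp(−0.7829) = 0.4571.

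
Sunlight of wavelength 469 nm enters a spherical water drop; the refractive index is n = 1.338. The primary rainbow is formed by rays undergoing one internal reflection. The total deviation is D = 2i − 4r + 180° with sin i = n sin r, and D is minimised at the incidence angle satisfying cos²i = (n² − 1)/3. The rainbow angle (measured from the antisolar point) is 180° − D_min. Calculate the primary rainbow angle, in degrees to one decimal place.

41.4°

cos²i = (1.79024 − 1)/3 = 0.26341; i = arccos(0.51324) = 59.120°.
sin r = sin 59.120°/1.338 = 0.64144; r = 39.899°.
D_min = 2·59.120° − 4·39.899° + 180° = 138.643°.
Rainbow angle = 180° − D_min = 41.357°.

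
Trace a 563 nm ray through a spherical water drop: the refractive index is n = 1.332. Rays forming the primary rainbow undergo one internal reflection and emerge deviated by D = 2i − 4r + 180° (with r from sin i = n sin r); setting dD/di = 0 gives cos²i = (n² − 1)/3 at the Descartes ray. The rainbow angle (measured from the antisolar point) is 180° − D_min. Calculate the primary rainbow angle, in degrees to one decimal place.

cos²i = (1.77422 − 1)/3 = 0.25807; i = arccos(0.50801) = 59.469°.
sin r = sin 59.469°/1.332 = 0.64666; r = 40.290°.
D_min = 2·59.469° − 4·40.290° + 180° = 137.776°.
Rainbow angle = 180° − D_min = 42.224°.

42.2°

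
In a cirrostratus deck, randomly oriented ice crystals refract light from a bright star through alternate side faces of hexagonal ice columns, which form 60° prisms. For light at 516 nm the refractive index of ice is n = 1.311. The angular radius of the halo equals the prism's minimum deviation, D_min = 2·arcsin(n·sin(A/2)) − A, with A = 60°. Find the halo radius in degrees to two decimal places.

n·sin(A/2) = 1.311 × sin 30° = 1.311 × 0.5000 = 0.6555.
D_min = 2·arcsin(0.6555) − 60° = 2 × 40.958° − 60° = 21.915°.

21.92°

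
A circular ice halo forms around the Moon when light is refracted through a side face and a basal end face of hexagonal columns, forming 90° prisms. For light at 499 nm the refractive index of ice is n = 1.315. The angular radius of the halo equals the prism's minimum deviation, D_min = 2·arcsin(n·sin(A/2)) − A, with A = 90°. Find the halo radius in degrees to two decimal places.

46.82°

n·sin(A/2) = 1.315 × sin 45° = 1.315 × 0.7071 = 0.9298.
D_min = 2·arcsin(0.9298) − 90° = 2 × 68.411° − 90° = 46.821°.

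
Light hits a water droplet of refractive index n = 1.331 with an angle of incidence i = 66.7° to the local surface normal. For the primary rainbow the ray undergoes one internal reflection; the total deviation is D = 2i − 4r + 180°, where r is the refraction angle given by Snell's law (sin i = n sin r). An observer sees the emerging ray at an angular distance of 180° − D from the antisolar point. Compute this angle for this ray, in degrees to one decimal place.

sin r = sin 66.7° / 1.331 = 0.9184/1.331 = 0.6900; r = 43.63°.
D = 2·66.7° − 4·43.63° + 180° = 133.40° − 174.53° + 180° = 138.87°.
Angle from antisolar point = 180° − D = 41.13°.

41.1°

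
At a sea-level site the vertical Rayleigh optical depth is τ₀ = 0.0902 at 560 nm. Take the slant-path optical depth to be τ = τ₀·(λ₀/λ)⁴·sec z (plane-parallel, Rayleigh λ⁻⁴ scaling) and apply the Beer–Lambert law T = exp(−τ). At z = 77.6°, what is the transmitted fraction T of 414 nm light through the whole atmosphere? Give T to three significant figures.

sec 77.6° = 4.6569.
τ = 0.0902 × (560/414)⁴ × 4.6569 = 0.0902 × 3.3477 × 4.6569 = 1.4062.
T = exp(−1.4062) = 0.2451.

0.245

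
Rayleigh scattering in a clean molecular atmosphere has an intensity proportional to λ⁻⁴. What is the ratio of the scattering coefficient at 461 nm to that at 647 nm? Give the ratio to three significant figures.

Rayleigh scattering ∝ λ⁻⁴, so the ratio of coefficients is the inverse fourth power of the wavelength ratio.
σ(461)/σ(647) = (647/461)⁴ = (1.4035)⁴ = 3.88.

3.88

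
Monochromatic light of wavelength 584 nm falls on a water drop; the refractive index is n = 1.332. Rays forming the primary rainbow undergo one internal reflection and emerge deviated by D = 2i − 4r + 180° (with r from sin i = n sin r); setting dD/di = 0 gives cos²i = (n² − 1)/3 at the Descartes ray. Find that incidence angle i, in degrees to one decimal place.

59.5°

cos²i = (1.332² − 1)/3 = (1.77422 − 1)/3 = 0.25807.
cos i = 0.50801, so i = 59.469°.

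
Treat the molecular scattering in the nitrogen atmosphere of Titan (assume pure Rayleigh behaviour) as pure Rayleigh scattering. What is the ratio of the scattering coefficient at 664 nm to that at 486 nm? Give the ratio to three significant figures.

0.287

Rayleigh scattering ∝ λ⁻⁴, so the ratio of coefficients is the inverse fourth power of the wavelength ratio.
σ(664)/σ(486) = (486/664)⁴ = (0.7319)⁴ = 0.287.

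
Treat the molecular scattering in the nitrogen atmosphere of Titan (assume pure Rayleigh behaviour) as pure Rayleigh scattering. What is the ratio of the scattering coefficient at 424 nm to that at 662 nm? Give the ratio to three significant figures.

5.94

Rayleigh scattering ∝ λ⁻⁴, so the ratio of coefficients is the inverse fourth power of the wavelength ratio.
σ(424)/σ(662) = (662/424)⁴ = (1.5613)⁴ = 5.942.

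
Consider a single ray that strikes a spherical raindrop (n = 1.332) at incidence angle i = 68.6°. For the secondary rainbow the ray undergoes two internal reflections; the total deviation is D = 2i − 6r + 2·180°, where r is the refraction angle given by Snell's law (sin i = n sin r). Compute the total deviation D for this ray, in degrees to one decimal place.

231.1°

sin r = sin 68.6° / 1.332 = 0.9311/1.332 = 0.6990; r = 44.35°.
D = 2·68.6° − 6·44.35° + 2·180° = 137.20° − 266.08° + 360° = 231.12°.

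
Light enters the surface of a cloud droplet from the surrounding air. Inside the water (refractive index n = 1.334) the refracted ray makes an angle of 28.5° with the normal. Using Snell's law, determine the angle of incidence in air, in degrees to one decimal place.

39.5°

Snell: sin θ_i = n · sin θ_r = 1.334 × sin 28.5° = 1.334 × 0.4772 = 0.6365.
θ_i = arcsin(0.6365) = 39.53°.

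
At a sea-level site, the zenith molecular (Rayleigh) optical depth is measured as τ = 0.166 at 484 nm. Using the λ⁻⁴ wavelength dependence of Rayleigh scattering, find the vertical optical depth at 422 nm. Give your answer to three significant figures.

0.287

τ(422 nm) = τ(484 nm) × (484/422)⁴ = 0.166 × (1.1469)⁴ = 0.166 × 1.7303 = 0.2872.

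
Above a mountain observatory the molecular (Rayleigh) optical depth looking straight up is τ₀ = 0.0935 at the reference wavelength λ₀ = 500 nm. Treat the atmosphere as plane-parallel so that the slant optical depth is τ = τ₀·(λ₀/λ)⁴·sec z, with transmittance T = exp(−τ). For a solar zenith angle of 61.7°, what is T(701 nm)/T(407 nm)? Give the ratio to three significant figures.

1.49

Airmass: sec 61.7° = 2.1093.
τ(701 nm) = 0.0935 × (500/701)⁴ × 2.1093 = 0.0935 × 0.2588 × 2.1093 = 0.0510.
τ(407 nm) = 0.0935 × (500/407)⁴ × 2.1093 = 0.0935 × 2.2777 × 2.1093 = 0.4492.
T(701)/T(407) = exp(τ_B − τ_A) = exp(0.3982) = 1.4891.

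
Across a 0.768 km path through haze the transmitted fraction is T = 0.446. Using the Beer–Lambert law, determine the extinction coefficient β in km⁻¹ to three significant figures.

1.05 km⁻¹

Beer–Lambert: T = exp(−βL) ⇒ β = −ln(T)/L = −ln(0.446)/0.768 = 0.8074/0.768 = 1.051 km⁻¹.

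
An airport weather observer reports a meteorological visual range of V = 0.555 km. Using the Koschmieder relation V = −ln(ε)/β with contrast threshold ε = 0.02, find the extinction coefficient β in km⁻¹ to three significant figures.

β = −ln(0.02) / V = 3.912 / 0.555 = 7.0487 km⁻¹.

7.05 km⁻¹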